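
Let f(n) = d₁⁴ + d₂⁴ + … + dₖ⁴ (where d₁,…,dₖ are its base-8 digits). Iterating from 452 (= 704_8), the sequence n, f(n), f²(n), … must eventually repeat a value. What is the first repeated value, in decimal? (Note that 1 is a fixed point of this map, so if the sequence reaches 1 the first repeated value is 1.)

452 = (7,0,4)_8 → 2657
2657 = (5,1,4,1)_8 → 883
883 = (1,5,6,3)_8 → 2003
2003 = (3,7,2,3)_8 → 2579
2579 = (5,0,2,3)_8 → 722
722 = (1,3,2,2)_8 → 114
114 = (1,6,2)_8 → 1313
1313 = (2,4,4,1)_8 → 529
529 = (1,0,2,1)_8 → 18
18 = (2,2)_8 → 32
32 = (4,0)_8 → 256
256 = (4,0,0)_8 → 256  — 256 already appeared earlier.

256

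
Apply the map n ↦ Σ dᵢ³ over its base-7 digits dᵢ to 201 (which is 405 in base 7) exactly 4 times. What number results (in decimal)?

219

201 = (4,0,5)_7 → 4³ + 0³ + 5³ = 189
189 = (3,6,0)_7 → 3³ + 6³ + 0³ = 243
243 = (4,6,5)_7 → 4³ + 6³ + 5³ = 405
405 = (1,1,1,6)_7 → 1³ + 1³ + 1³ + 6³ = 219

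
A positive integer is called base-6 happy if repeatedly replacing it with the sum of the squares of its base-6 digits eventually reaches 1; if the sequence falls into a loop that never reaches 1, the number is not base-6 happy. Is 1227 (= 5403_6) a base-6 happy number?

not base-6 happy

1227 = (5,4,0,3)_6 → 5² + 4² + 0² + 3² = 25 + 16 + 0 + 9 = 50
50 = (1,2,2)_6 → 1² + 2² + 2² = 1 + 4 + 4 = 9
9 = (1,3)_6 → 1² + 3² = 1 + 9 = 10
10 = (1,4)_6 → 1² + 4² = 1 + 16 = 17
17 = (2,5)_6 → 2² + 5² = 4 + 25 = 29
29 = (4,5)_6 → 4² + 5² = 16 + 25 = 41
41 = (1,0,5)_6 → 1² + 0² + 5² = 1 + 0 + 25 = 26
26 = (4,2)_6 → 4² + 2² = 16 + 4 = 20
20 = (3,2)_6 → 3² + 2² = 9 + 4 = 13
13 = (2,1)_6 → 2² + 1² = 4 + 1 = 5
5 = (5)_6 → 5² = 25
25 = (4,1)_6 → 4² + 1² = 16 + 1 = 17  — 17 already seen; the sequence cycles without reaching 1.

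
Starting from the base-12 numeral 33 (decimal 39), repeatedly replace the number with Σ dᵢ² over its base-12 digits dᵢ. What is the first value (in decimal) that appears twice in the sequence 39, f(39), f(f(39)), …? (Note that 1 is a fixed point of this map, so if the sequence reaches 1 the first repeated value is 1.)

100

39 = (3,3)_12 → 3² + 3² = 18
18 = (1,6)_12 → 1² + 6² = 37
37 = (3,1)_12 → 3² + 1² = 10
10 = (10)_12 → 10² = 100
100 = (8,4)_12 → 8² + 4² = 80
80 = (6,8)_12 → 6² + 8² = 100  — 100 already appeared earlier.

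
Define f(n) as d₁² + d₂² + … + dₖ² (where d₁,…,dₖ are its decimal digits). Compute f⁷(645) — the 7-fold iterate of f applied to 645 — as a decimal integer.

645 → 6² + 4² + 5² = 36 + 16 + 25 = 77
77 → 7² + 7² = 49 + 49 = 98
98 → 9² + 8² = 81 + 64 = 145
145 → 1² + 4² + 5² = 1 + 16 + 25 = 42
42 → 4² + 2² = 16 + 4 = 20
20 → 2² + 0² = 4 + 0 = 4
4 → 4² = 16

16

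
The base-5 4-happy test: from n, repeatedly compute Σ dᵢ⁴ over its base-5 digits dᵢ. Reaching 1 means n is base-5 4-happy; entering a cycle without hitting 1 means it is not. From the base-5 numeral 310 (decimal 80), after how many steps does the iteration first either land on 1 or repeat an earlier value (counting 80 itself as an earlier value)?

80 = (3,1,0)_5 → 3⁴ + 1⁴ + 0⁴ = 81 + 1 + 0 = 82
82 = (3,1,2)_5 → 3⁴ + 1⁴ + 2⁴ = 81 + 1 + 16 = 98
98 = (3,4,3)_5 → 3⁴ + 4⁴ + 3⁴ = 81 + 256 + 81 = 418
418 = (3,1,3,3)_5 → 3⁴ + 1⁴ + 3⁴ + 3⁴ = 81 + 1 + 81 + 81 = 244
244 = (1,4,3,4)_5 → 1⁴ + 4⁴ + 3⁴ + 4⁴ = 1 + 256 + 81 + 256 = 594
594 = (4,3,3,4)_5 → 4⁴ + 3⁴ + 3⁴ + 4⁴ = 256 + 81 + 81 + 256 = 674
674 = (1,0,1,4,4)_5 → 1⁴ + 0⁴ + 1⁴ + 4⁴ + 4⁴ = 1 + 0 + 1 + 256 + 256 = 514
514 = (4,0,2,4)_5 → 4⁴ + 0⁴ + 2⁴ + 4⁴ = 256 + 0 + 16 + 256 = 528
528 = (4,1,0,3)_5 → 4⁴ + 1⁴ + 0⁴ + 3⁴ = 256 + 1 + 0 + 81 = 338
338 = (2,3,2,3)_5 → 2⁴ + 3⁴ + 2⁴ + 3⁴ = 16 + 81 + 16 + 81 = 194
194 = (1,2,3,4)_5 → 1⁴ + 2⁴ + 3⁴ + 4⁴ = 1 + 16 + 81 + 256 = 354
354 = (2,4,0,4)_5 → 2⁴ + 4⁴ + 0⁴ + 4⁴ = 16 + 256 + 0 + 256 = 528  — 528 repeats.
That took 12 steps.

12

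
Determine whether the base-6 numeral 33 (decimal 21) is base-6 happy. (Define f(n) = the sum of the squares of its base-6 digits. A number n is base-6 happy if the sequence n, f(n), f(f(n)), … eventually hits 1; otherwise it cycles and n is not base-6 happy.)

not base-6 happy

21 = (3,3)_6 → 18
18 = (3,0)_6 → 9
9 = (1,3)_6 → 10
10 = (1,4)_6 → 17
17 = (2,5)_6 → 29
29 = (4,5)_6 → 41
41 = (1,0,5)_6 → 26
26 = (4,2)_6 → 20
20 = (3,2)_6 → 13
13 = (2,1)_6 → 5
5 = (5)_6 → 25
25 = (4,1)_6 → 17  — 17 already seen; the sequence cycles without reaching 1.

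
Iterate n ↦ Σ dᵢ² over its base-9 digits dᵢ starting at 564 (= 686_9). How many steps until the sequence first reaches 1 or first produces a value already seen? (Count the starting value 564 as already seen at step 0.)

7

564 = (6,8,6)_9 → 6² + 8² + 6² = 136
136 = (1,6,1)_9 → 1² + 6² + 1² = 38
38 = (4,2)_9 → 4² + 2² = 20
20 = (2,2)_9 → 2² + 2² = 8
8 = (8)_9 → 8² = 64
64 = (7,1)_9 → 7² + 1² = 50
50 = (5,5)_9 → 5² + 5² = 50  — 50 repeats.
That took 7 steps.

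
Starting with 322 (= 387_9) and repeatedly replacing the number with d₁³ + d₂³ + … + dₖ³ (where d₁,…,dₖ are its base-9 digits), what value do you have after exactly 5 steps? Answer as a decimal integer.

28

322 = (3,8,7)_9 → 882
882 = (1,1,8,0)_9 → 514
514 = (6,3,1)_9 → 244
244 = (3,0,1)_9 → 28
28 = (3,1)_9 → 28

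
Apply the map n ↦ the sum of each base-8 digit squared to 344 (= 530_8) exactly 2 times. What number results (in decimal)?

344 = (5,3,0)_8 → 5² + 3² + 0² = 34
34 = (4,2)_8 → 4² + 2² = 20

20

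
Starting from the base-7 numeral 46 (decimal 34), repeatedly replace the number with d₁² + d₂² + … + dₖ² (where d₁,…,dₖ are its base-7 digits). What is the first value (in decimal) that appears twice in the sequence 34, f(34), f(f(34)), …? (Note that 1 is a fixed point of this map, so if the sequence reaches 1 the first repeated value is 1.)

34 = (4,6)_7 → 4² + 6² = 52
52 = (1,0,3)_7 → 1² + 0² + 3² = 10
10 = (1,3)_7 → 1² + 3² = 10  — 10 already appeared earlier.

10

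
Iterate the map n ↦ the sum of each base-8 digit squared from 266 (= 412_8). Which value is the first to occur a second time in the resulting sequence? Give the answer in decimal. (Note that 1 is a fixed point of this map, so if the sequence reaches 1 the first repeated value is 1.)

20

266 = (4,1,2)_8 → 4² + 1² + 2² = 16 + 1 + 4 = 21
21 = (2,5)_8 → 2² + 5² = 4 + 25 = 29
29 = (3,5)_8 → 3² + 5² = 9 + 25 = 34
34 = (4,2)_8 → 4² + 2² = 16 + 4 = 20
20 = (2,4)_8 → 2² + 4² = 4 + 16 = 20  — 20 already appeared earlier.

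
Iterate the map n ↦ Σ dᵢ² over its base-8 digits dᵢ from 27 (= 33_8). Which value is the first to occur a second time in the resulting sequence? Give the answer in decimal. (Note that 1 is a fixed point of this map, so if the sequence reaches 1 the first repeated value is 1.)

1

27 = (3,3)_8 → 3² + 3² = 9 + 9 = 18
18 = (2,2)_8 → 2² + 2² = 4 + 4 = 8
8 = (1,0)_8 → 1² + 0² = 1 + 0 = 1  — reached the fixed point 1.
1 → 1, so 1 is the first repeated value.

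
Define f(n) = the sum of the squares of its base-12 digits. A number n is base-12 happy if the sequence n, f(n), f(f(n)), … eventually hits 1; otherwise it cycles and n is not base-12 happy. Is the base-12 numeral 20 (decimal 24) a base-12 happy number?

not base-12 happy

24 = (2,0)_12 → 2² + 0² = 4
4 = (4)_12 → 4² = 16
16 = (1,4)_12 → 1² + 4² = 17
17 = (1,5)_12 → 1² + 5² = 26
26 = (2,2)_12 → 2² + 2² = 8
8 = (8)_12 → 8² = 64
64 = (5,4)_12 → 5² + 4² = 41
41 = (3,5)_12 → 3² + 5² = 34
34 = (2,10)_12 → 2² + 10² = 104
104 = (8,8)_12 → 8² + 8² = 128
128 = (10,8)_12 → 10² + 8² = 164
164 = (1,1,8)_12 → 1² + 1² + 8² = 66
66 = (5,6)_12 → 5² + 6² = 61
61 = (5,1)_12 → 5² + 1² = 26  — 26 already seen; the sequence cycles without reaching 1.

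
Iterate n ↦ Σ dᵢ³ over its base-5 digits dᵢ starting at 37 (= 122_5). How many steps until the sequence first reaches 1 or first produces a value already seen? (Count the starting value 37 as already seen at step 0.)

37 = (1,2,2)_5 → 1³ + 2³ + 2³ = 17
17 = (3,2)_5 → 3³ + 2³ = 35
35 = (1,2,0)_5 → 1³ + 2³ + 0³ = 9
9 = (1,4)_5 → 1³ + 4³ = 65
65 = (2,3,0)_5 → 2³ + 3³ + 0³ = 35  — 35 repeats.
That took 5 steps.

5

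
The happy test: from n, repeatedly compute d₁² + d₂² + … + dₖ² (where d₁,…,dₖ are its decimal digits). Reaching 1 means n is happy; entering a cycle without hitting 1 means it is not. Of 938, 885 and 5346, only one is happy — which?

5346

938: 938 → 154 → 42 → 20 → 4 → 16 → 37 → 58 → 89 → 145 → 42  — repeats 42 (not happy)
885: 885 → 153 → 35 → 34 → 25 → 29 → 85 → 89 → 145 → 42 → 20 → 4 → 16 → 37 → 58 → 89  — repeats 89 (not happy)
5346: 5346 → 86 → 100 → 1  — reaches 1 (happy)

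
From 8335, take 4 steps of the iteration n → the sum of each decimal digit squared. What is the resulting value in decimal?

8335 → 107
107 → 50
50 → 25
25 → 29

29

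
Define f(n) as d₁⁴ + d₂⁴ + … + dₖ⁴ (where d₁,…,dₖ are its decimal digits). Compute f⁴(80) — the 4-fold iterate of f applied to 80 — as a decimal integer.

9219

80 → 8⁴ + 0⁴ = 4096 + 0 = 4096
4096 → 4⁴ + 0⁴ + 9⁴ + 6⁴ = 256 + 0 + 6561 + 1296 = 8113
8113 → 8⁴ + 1⁴ + 1⁴ + 3⁴ = 4096 + 1 + 1 + 81 = 4179
4179 → 4⁴ + 1⁴ + 7⁴ + 9⁴ = 256 + 1 + 2401 + 6561 = 9219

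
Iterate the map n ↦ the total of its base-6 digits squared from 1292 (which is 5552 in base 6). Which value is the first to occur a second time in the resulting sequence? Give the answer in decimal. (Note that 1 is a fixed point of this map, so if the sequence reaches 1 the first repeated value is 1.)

1292 = (5,5,5,2)_6 → 79
79 = (2,1,1)_6 → 6
6 = (1,0)_6 → 1  — reached the fixed point 1.
1 → 1, so 1 is the first repeated value.

1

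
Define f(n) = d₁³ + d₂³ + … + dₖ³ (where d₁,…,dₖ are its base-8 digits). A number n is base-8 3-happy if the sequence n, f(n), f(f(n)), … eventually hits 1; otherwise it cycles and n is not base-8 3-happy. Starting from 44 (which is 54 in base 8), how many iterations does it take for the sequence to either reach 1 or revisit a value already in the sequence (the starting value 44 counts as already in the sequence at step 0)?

44 = (5,4)_8 → 5³ + 4³ = 189
189 = (2,7,5)_8 → 2³ + 7³ + 5³ = 476
476 = (7,3,4)_8 → 7³ + 3³ + 4³ = 434
434 = (6,6,2)_8 → 6³ + 6³ + 2³ = 440
440 = (6,7,0)_8 → 6³ + 7³ + 0³ = 559
559 = (1,0,5,7)_8 → 1³ + 0³ + 5³ + 7³ = 469
469 = (7,2,5)_8 → 7³ + 2³ + 5³ = 476  — 476 repeats.
That took 7 steps.

7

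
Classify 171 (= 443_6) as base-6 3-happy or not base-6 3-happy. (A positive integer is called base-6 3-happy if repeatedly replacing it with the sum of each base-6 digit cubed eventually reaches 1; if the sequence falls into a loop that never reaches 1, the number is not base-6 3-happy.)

not base-6 3-happy

171 = (4,4,3)_6 → 155
155 = (4,1,5)_6 → 190
190 = (5,1,4)_6 → 190  — 190 already seen; the sequence cycles without reaching 1.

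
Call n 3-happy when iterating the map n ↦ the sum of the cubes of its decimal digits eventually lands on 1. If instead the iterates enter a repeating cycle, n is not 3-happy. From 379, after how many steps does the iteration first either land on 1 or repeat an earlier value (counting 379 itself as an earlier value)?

4

379 → 3³ + 7³ + 9³ = 27 + 343 + 729 = 1099
1099 → 1³ + 0³ + 9³ + 9³ = 1 + 0 + 729 + 729 = 1459
1459 → 1³ + 4³ + 5³ + 9³ = 1 + 64 + 125 + 729 = 919
919 → 9³ + 1³ + 9³ = 729 + 1 + 729 = 1459  — 1459 repeats.
That took 4 steps.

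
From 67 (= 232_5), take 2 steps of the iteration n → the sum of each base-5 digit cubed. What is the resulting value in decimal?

67 = (2,3,2)_5 → 43
43 = (1,3,3)_5 → 55

55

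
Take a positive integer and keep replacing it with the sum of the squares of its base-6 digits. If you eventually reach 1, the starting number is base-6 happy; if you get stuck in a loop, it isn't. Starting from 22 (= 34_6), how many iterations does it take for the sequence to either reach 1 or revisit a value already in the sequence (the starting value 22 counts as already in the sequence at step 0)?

22 = (3,4)_6 → 3² + 4² = 25
25 = (4,1)_6 → 4² + 1² = 17
17 = (2,5)_6 → 2² + 5² = 29
29 = (4,5)_6 → 4² + 5² = 41
41 = (1,0,5)_6 → 1² + 0² + 5² = 26
26 = (4,2)_6 → 4² + 2² = 20
20 = (3,2)_6 → 3² + 2² = 13
13 = (2,1)_6 → 2² + 1² = 5
5 = (5)_6 → 5² = 25  — 25 repeats.
That took 9 steps.

9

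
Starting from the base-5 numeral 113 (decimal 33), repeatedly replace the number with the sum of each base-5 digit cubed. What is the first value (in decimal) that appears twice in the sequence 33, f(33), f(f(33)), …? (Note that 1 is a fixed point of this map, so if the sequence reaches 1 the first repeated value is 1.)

33 = (1,1,3)_5 → 1³ + 1³ + 3³ = 1 + 1 + 27 = 29
29 = (1,0,4)_5 → 1³ + 0³ + 4³ = 1 + 0 + 64 = 65
65 = (2,3,0)_5 → 2³ + 3³ + 0³ = 8 + 27 + 0 = 35
35 = (1,2,0)_5 → 1³ + 2³ + 0³ = 1 + 8 + 0 = 9
9 = (1,4)_5 → 1³ + 4³ = 1 + 64 = 65  — 65 already appeared earlier.

65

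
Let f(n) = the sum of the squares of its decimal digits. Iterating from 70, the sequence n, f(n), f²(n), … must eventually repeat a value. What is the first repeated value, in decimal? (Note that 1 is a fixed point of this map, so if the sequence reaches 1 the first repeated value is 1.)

1

70 → 49
49 → 97
97 → 130
130 → 10
10 → 1  — reached the fixed point 1.
1 → 1, so 1 is the first repeated value.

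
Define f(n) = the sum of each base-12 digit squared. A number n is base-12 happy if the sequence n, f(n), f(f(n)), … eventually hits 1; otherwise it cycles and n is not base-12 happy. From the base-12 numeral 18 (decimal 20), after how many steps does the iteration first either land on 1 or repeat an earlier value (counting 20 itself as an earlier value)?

20 = (1,8)_12 → 1² + 8² = 1 + 64 = 65
65 = (5,5)_12 → 5² + 5² = 25 + 25 = 50
50 = (4,2)_12 → 4² + 2² = 16 + 4 = 20  — 20 repeats.
That took 3 steps.

3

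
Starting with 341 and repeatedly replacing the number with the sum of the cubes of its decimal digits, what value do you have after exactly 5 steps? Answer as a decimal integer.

341 → 92
92 → 737
737 → 713
713 → 371
371 → 371

371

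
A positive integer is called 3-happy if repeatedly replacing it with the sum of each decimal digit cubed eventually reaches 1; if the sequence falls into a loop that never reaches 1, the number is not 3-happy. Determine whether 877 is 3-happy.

877 → 8³ + 7³ + 7³ = 1198
1198 → 1³ + 1³ + 9³ + 8³ = 1243
1243 → 1³ + 2³ + 4³ + 3³ = 100
100 → 1³ + 0³ + 0³ = 1  — reached 1.

3-happy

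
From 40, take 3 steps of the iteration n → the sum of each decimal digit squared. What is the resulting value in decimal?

40 → 16
16 → 37
37 → 58

58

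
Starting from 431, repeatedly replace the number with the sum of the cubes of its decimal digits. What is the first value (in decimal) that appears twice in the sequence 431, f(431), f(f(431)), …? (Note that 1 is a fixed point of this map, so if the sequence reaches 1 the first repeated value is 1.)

371

431 → 4³ + 3³ + 1³ = 64 + 27 + 1 = 92
92 → 9³ + 2³ = 729 + 8 = 737
737 → 7³ + 3³ + 7³ = 343 + 27 + 343 = 713
713 → 7³ + 1³ + 3³ = 343 + 1 + 27 = 371
371 → 3³ + 7³ + 1³ = 27 + 343 + 1 = 371  — 371 already appeared earlier.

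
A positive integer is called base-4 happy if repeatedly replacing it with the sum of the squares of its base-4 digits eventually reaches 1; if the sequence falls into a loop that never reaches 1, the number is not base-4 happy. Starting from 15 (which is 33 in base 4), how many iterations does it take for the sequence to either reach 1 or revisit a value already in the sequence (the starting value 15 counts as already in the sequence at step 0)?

5

15 = (3,3)_4 → 3² + 3² = 18
18 = (1,0,2)_4 → 1² + 0² + 2² = 5
5 = (1,1)_4 → 1² + 1² = 2
2 = (2)_4 → 2² = 4
4 = (1,0)_4 → 1² + 0² = 1  — reached 1.
That took 5 steps.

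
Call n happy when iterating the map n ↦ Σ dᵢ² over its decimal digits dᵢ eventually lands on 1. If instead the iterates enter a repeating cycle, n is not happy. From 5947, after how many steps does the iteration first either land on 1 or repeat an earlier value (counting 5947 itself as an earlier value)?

13

5947 → 5² + 9² + 4² + 7² = 171
171 → 1² + 7² + 1² = 51
51 → 5² + 1² = 26
26 → 2² + 6² = 40
40 → 4² + 0² = 16
16 → 1² + 6² = 37
37 → 3² + 7² = 58
58 → 5² + 8² = 89
89 → 8² + 9² = 145
145 → 1² + 4² + 5² = 42
42 → 4² + 2² = 20
20 → 2² + 0² = 4
4 → 4² = 16  — 16 repeats.
That took 13 steps.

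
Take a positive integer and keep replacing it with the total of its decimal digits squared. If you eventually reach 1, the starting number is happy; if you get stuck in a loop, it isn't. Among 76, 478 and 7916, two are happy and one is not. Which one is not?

76

76: 76 → 85 → 89 → 145 → 42 → 20 → 4 → 16 → 37 → 58 → 89  — repeats 89 (not happy)
478: 478 → 129 → 86 → 100 → 1  — reaches 1 (happy)
7916: 7916 → 167 → 86 → 100 → 1  — reaches 1 (happy)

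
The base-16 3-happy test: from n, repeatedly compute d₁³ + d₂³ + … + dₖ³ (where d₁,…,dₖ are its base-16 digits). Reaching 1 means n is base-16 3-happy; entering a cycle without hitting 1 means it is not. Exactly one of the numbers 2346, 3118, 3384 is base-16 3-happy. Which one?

2346: 2346 → 1737 → 2673 → 1344 → 189 → 3528 → 4437 → 252 → 5103 → 6147 → 540 → 1737  — repeats 1737 (not base-16 3-happy)
3118: 3118 → 4480 → 514 → 16 → 1  — reaches 1 (base-16 3-happy)
3384: 3384 → 2736 → 2331 → 2061 → 2709 → 1854 → 3114 → 2736  — repeats 2736 (not base-16 3-happy)

3118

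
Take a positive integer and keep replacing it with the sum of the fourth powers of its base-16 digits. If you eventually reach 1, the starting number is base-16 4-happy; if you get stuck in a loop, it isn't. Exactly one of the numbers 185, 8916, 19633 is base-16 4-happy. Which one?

185: 185 → 21202 → 29218 → 2449 → 13123 → 499 → 50707 → 22114 → 3233 → 30737 → 6499 → 7939 → 50707  — repeats 50707 (not base-16 4-happy)
8916: 8916 → 28849 → 17043 → 6914 → 14658 → 6914  — repeats 6914 (not base-16 4-happy)
19633: 19633 → 35634 → 18834 → 13394 → 978 → 28658 → 102562 → 16578 → 21008 → 642 → 4128 → 17 → 2 → 16 → 1  — reaches 1 (base-16 4-happy)

19633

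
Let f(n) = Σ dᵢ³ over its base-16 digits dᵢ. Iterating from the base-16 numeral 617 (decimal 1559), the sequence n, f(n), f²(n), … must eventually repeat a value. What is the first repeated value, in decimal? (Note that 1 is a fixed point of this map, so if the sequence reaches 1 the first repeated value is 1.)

35

1559 = (6,1,7)_16 → 6³ + 1³ + 7³ = 560
560 = (2,3,0)_16 → 2³ + 3³ + 0³ = 35
35 = (2,3)_16 → 2³ + 3³ = 35  — 35 already appeared earlier.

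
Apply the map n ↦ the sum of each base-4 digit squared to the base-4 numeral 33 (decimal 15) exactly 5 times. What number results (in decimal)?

1

15 = (3,3)_4 → 3² + 3² = 9 + 9 = 18
18 = (1,0,2)_4 → 1² + 0² + 2² = 1 + 0 + 4 = 5
5 = (1,1)_4 → 1² + 1² = 1 + 1 = 2
2 = (2)_4 → 2² = 4
4 = (1,0)_4 → 1² + 0² = 1 + 0 = 1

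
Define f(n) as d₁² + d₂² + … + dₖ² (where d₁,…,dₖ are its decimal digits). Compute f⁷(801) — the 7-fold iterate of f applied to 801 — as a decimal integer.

801 → 8² + 0² + 1² = 64 + 0 + 1 = 65
65 → 6² + 5² = 36 + 25 = 61
61 → 6² + 1² = 36 + 1 = 37
37 → 3² + 7² = 9 + 49 = 58
58 → 5² + 8² = 25 + 64 = 89
89 → 8² + 9² = 64 + 81 = 145
145 → 1² + 4² + 5² = 1 + 16 + 25 = 42

42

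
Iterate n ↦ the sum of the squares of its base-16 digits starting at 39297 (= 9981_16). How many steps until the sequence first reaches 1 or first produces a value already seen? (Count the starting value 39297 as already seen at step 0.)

39297 = (9,9,8,1)_16 → 9² + 9² + 8² + 1² = 227
227 = (14,3)_16 → 14² + 3² = 205
205 = (12,13)_16 → 12² + 13² = 313
313 = (1,3,9)_16 → 1² + 3² + 9² = 91
91 = (5,11)_16 → 5² + 11² = 146
146 = (9,2)_16 → 9² + 2² = 85
85 = (5,5)_16 → 5² + 5² = 50
50 = (3,2)_16 → 3² + 2² = 13
13 = (13)_16 → 13² = 169
169 = (10,9)_16 → 10² + 9² = 181
181 = (11,5)_16 → 11² + 5² = 146  — 146 repeats.
That took 11 steps.

11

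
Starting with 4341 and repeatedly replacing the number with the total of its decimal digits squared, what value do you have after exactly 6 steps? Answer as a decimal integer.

58

4341 → 4² + 3² + 4² + 1² = 42
42 → 4² + 2² = 20
20 → 2² + 0² = 4
4 → 4² = 16
16 → 1² + 6² = 37
37 → 3² + 7² = 58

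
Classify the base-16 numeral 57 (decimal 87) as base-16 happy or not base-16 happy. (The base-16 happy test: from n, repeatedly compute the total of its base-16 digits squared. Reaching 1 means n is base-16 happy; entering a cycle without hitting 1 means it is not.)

base-16 happy

87 = (5,7)_16 → 5² + 7² = 74
74 = (4,10)_16 → 4² + 10² = 116
116 = (7,4)_16 → 7² + 4² = 65
65 = (4,1)_16 → 4² + 1² = 17
17 = (1,1)_16 → 1² + 1² = 2
2 = (2)_16 → 2² = 4
4 = (4)_16 → 4² = 16
16 = (1,0)_16 → 1² + 0² = 1  — reached 1.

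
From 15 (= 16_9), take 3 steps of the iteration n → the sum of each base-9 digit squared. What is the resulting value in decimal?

15 = (1,6)_9 → 1² + 6² = 37
37 = (4,1)_9 → 4² + 1² = 17
17 = (1,8)_9 → 1² + 8² = 65

65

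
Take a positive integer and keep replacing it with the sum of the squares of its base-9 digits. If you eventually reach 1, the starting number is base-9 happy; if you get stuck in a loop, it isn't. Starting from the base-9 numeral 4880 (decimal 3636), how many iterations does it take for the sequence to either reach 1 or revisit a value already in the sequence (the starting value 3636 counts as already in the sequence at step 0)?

3

3636 = (4,8,8,0)_9 → 144
144 = (1,7,0)_9 → 50
50 = (5,5)_9 → 50  — 50 repeats.
That took 3 steps.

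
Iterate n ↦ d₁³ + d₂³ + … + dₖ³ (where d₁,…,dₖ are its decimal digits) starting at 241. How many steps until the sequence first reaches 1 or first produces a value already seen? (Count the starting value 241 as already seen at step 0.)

241 → 2³ + 4³ + 1³ = 8 + 64 + 1 = 73
73 → 7³ + 3³ = 343 + 27 = 370
370 → 3³ + 7³ + 0³ = 27 + 343 + 0 = 370  — 370 repeats.
That took 3 steps.

3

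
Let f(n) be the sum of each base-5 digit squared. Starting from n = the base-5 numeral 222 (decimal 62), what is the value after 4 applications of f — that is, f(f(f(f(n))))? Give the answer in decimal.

4

62 = (2,2,2)_5 → 2² + 2² + 2² = 12
12 = (2,2)_5 → 2² + 2² = 8
8 = (1,3)_5 → 1² + 3² = 10
10 = (2,0)_5 → 2² + 0² = 4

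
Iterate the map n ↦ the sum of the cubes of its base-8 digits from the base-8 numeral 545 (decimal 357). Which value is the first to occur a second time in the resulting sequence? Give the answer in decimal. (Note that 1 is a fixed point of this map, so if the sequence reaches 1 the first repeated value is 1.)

357 = (5,4,5)_8 → 5³ + 4³ + 5³ = 314
314 = (4,7,2)_8 → 4³ + 7³ + 2³ = 415
415 = (6,3,7)_8 → 6³ + 3³ + 7³ = 586
586 = (1,1,1,2)_8 → 1³ + 1³ + 1³ + 2³ = 11
11 = (1,3)_8 → 1³ + 3³ = 28
28 = (3,4)_8 → 3³ + 4³ = 91
91 = (1,3,3)_8 → 1³ + 3³ + 3³ = 55
55 = (6,7)_8 → 6³ + 7³ = 559
559 = (1,0,5,7)_8 → 1³ + 0³ + 5³ + 7³ = 469
469 = (7,2,5)_8 → 7³ + 2³ + 5³ = 476
476 = (7,3,4)_8 → 7³ + 3³ + 4³ = 434
434 = (6,6,2)_8 → 6³ + 6³ + 2³ = 440
440 = (6,7,0)_8 → 6³ + 7³ + 0³ = 559  — 559 already appeared earlier.

559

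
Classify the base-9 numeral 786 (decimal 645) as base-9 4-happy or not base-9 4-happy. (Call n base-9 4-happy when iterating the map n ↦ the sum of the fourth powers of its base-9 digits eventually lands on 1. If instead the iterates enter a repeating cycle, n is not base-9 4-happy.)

645 = (7,8,6)_9 → 7⁴ + 8⁴ + 6⁴ = 2401 + 4096 + 1296 = 7793
7793 = (1,1,6,1,8)_9 → 1⁴ + 1⁴ + 6⁴ + 1⁴ + 8⁴ = 1 + 1 + 1296 + 1 + 4096 = 5395
5395 = (7,3,5,4)_9 → 7⁴ + 3⁴ + 5⁴ + 4⁴ = 2401 + 81 + 625 + 256 = 3363
3363 = (4,5,4,6)_9 → 4⁴ + 5⁴ + 4⁴ + 6⁴ = 256 + 625 + 256 + 1296 = 2433
2433 = (3,3,0,3)_9 → 3⁴ + 3⁴ + 0⁴ + 3⁴ = 81 + 81 + 0 + 81 = 243
243 = (3,0,0)_9 → 3⁴ + 0⁴ + 0⁴ = 81 + 0 + 0 = 81
81 = (1,0,0)_9 → 1⁴ + 0⁴ + 0⁴ = 1 + 0 + 0 = 1  — reached 1.

base-9 4-happy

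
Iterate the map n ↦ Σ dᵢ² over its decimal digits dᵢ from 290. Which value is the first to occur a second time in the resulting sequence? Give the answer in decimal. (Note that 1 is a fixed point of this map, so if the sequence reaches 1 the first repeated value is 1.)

89

290 → 2² + 9² + 0² = 4 + 81 + 0 = 85
85 → 8² + 5² = 64 + 25 = 89
89 → 8² + 9² = 64 + 81 = 145
145 → 1² + 4² + 5² = 1 + 16 + 25 = 42
42 → 4² + 2² = 16 + 4 = 20
20 → 2² + 0² = 4 + 0 = 4
4 → 4² = 16
16 → 1² + 6² = 1 + 36 = 37
37 → 3² + 7² = 9 + 49 = 58
58 → 5² + 8² = 25 + 64 = 89  — 89 already appeared earlier.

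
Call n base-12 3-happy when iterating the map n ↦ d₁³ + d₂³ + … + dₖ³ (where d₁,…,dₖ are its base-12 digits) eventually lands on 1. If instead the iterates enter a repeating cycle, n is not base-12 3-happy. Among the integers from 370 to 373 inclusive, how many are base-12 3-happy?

3

370: 370 → 1224 → 728 → 637 → 190 → 1028 → 856 → 1520 → 1728 → 1  (reaches 1)
371: 371 → 1555 → 2072 → 585 → 793 → 342 → 288 → 8 → 512 → 755 → 1464 → 1008 → 343 → 415 → 1351 → 1136 → 1855 → 1344 → 793  (repeats 793)
372: 372 → 351 → 160 → 66 → 341 → 197 → 190 → 1028 → 856 → 1520 → 1728 → 1  (reaches 1)
373: 373 → 352 → 197 → 190 → 1028 → 856 → 1520 → 1728 → 1  (reaches 1)
base-12 3-happy: 370, 372, 373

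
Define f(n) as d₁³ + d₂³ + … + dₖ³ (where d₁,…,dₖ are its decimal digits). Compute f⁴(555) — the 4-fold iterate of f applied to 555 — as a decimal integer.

1242

555 → 375
375 → 495
495 → 918
918 → 1242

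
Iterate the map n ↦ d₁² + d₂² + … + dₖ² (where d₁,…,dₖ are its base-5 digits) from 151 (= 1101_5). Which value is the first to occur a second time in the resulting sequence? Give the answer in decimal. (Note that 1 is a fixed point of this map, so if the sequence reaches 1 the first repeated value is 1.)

151 = (1,1,0,1)_5 → 1² + 1² + 0² + 1² = 3
3 = (3)_5 → 3² = 9
9 = (1,4)_5 → 1² + 4² = 17
17 = (3,2)_5 → 3² + 2² = 13
13 = (2,3)_5 → 2² + 3² = 13  — 13 already appeared earlier.

13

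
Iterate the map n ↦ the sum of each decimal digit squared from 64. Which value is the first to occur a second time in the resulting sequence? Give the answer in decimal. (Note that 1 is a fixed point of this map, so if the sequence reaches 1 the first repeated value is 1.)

89

64 → 6² + 4² = 36 + 16 = 52
52 → 5² + 2² = 25 + 4 = 29
29 → 2² + 9² = 4 + 81 = 85
85 → 8² + 5² = 64 + 25 = 89
89 → 8² + 9² = 64 + 81 = 145
145 → 1² + 4² + 5² = 1 + 16 + 25 = 42
42 → 4² + 2² = 16 + 4 = 20
20 → 2² + 0² = 4 + 0 = 4
4 → 4² = 16
16 → 1² + 6² = 1 + 36 = 37
37 → 3² + 7² = 9 + 49 = 58
58 → 5² + 8² = 25 + 64 = 89  — 89 already appeared earlier.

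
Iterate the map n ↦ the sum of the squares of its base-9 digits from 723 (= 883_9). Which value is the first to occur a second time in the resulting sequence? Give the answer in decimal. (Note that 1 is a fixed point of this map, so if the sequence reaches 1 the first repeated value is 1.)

41

723 = (8,8,3)_9 → 8² + 8² + 3² = 137
137 = (1,6,2)_9 → 1² + 6² + 2² = 41
41 = (4,5)_9 → 4² + 5² = 41  — 41 already appeared earlier.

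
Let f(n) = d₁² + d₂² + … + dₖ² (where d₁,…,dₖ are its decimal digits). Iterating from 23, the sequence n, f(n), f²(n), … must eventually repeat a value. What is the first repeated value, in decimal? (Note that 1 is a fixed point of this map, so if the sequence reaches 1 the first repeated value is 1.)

23 → 2² + 3² = 13
13 → 1² + 3² = 10
10 → 1² + 0² = 1  — reached the fixed point 1.
1 → 1, so 1 is the first repeated value.

1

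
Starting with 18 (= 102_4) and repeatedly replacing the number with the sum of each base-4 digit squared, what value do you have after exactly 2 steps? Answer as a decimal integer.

2

18 = (1,0,2)_4 → 1² + 0² + 2² = 5
5 = (1,1)_4 → 1² + 1² = 2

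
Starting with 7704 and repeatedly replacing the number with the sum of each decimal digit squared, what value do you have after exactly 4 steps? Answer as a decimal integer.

7704 → 114
114 → 18
18 → 65
65 → 61

61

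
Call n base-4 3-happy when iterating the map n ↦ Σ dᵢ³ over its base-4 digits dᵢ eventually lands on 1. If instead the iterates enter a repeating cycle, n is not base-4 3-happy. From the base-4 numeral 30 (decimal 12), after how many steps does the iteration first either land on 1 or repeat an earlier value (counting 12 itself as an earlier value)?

12 = (3,0)_4 → 3³ + 0³ = 27 + 0 = 27
27 = (1,2,3)_4 → 1³ + 2³ + 3³ = 1 + 8 + 27 = 36
36 = (2,1,0)_4 → 2³ + 1³ + 0³ = 8 + 1 + 0 = 9
9 = (2,1)_4 → 2³ + 1³ = 8 + 1 = 9  — 9 repeats.
That took 4 steps.

4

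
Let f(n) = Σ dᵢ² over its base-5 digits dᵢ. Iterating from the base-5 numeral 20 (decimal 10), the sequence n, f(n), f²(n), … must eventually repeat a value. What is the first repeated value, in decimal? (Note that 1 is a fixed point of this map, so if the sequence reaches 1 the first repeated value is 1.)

10

10 = (2,0)_5 → 2² + 0² = 4
4 = (4)_5 → 4² = 16
16 = (3,1)_5 → 3² + 1² = 10  — 10 already appeared earlier.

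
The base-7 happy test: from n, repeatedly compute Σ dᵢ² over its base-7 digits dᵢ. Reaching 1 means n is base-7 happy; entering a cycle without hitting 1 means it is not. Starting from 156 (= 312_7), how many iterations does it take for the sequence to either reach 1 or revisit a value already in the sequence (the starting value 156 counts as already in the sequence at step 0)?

156 = (3,1,2)_7 → 14
14 = (2,0)_7 → 4
4 = (4)_7 → 16
16 = (2,2)_7 → 8
8 = (1,1)_7 → 2
2 = (2)_7 → 4  — 4 repeats.
That took 6 steps.

6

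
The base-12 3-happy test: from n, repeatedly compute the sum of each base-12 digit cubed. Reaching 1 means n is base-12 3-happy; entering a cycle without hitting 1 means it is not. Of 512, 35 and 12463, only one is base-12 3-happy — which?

35

512: 512 → 755 → 1464 → 1008 → 343 → 415 → 1351 → 1136 → 1855 → 1344 → 793 → 342 → 288 → 8 → 512  — repeats 512 (not base-12 3-happy)
35: 35 → 1339 → 1099 → 1029 → 1073 → 593 → 190 → 1028 → 856 → 1520 → 1728 → 1  — reaches 1 (base-12 3-happy)
12463: 12463 → 910 → 1243 → 1198 → 1539 → 1539  — repeats 1539 (not base-12 3-happy)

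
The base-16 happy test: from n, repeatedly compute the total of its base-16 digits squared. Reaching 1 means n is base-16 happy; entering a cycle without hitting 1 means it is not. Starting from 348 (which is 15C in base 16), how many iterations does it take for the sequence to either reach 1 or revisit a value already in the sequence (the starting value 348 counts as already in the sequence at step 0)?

10

348 = (1,5,12)_16 → 170
170 = (10,10)_16 → 200
200 = (12,8)_16 → 208
208 = (13,0)_16 → 169
169 = (10,9)_16 → 181
181 = (11,5)_16 → 146
146 = (9,2)_16 → 85
85 = (5,5)_16 → 50
50 = (3,2)_16 → 13
13 = (13)_16 → 169  — 169 repeats.
That took 10 steps.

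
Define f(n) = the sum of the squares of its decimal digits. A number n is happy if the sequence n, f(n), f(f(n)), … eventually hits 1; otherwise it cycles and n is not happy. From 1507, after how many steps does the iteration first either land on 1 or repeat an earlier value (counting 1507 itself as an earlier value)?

13

1507 → 75
75 → 74
74 → 65
65 → 61
61 → 37
37 → 58
58 → 89
89 → 145
145 → 42
42 → 20
20 → 4
4 → 16
16 → 37  — 37 repeats.
That took 13 steps.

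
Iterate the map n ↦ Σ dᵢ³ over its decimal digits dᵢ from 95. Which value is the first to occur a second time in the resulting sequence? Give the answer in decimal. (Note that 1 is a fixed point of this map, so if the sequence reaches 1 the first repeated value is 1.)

371

95 → 854
854 → 701
701 → 344
344 → 155
155 → 251
251 → 134
134 → 92
92 → 737
737 → 713
713 → 371
371 → 371  — 371 already appeared earlier.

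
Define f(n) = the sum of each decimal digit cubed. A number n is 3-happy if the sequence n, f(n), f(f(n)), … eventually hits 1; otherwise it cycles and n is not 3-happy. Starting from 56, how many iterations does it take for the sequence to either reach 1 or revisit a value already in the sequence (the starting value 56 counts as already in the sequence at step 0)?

56 → 5³ + 6³ = 341
341 → 3³ + 4³ + 1³ = 92
92 → 9³ + 2³ = 737
737 → 7³ + 3³ + 7³ = 713
713 → 7³ + 1³ + 3³ = 371
371 → 3³ + 7³ + 1³ = 371  — 371 repeats.
That took 6 steps.

6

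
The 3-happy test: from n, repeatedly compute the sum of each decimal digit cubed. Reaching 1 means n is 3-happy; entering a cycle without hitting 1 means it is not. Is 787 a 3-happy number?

787 → 7³ + 8³ + 7³ = 343 + 512 + 343 = 1198
1198 → 1³ + 1³ + 9³ + 8³ = 1 + 1 + 729 + 512 = 1243
1243 → 1³ + 2³ + 4³ + 3³ = 1 + 8 + 64 + 27 = 100
100 → 1³ + 0³ + 0³ = 1 + 0 + 0 = 1  — reached 1.

3-happy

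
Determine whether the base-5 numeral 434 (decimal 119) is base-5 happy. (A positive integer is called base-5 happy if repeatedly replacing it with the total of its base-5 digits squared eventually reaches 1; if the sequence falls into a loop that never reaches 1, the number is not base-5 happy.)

119 = (4,3,4)_5 → 4² + 3² + 4² = 16 + 9 + 16 = 41
41 = (1,3,1)_5 → 1² + 3² + 1² = 1 + 9 + 1 = 11
11 = (2,1)_5 → 2² + 1² = 4 + 1 = 5
5 = (1,0)_5 → 1² + 0² = 1 + 0 = 1  — reached 1.

base-5 happy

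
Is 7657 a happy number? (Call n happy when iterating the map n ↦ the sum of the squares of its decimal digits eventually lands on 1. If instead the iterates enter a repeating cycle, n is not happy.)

not happy

7657 → 159
159 → 107
107 → 50
50 → 25
25 → 29
29 → 85
85 → 89
89 → 145
145 → 42
42 → 20
20 → 4
4 → 16
16 → 37
37 → 58
58 → 89  — 89 already seen; the sequence cycles without reaching 1.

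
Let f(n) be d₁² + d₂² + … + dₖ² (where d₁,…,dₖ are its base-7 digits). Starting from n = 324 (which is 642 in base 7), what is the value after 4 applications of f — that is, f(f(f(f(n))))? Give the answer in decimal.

324 = (6,4,2)_7 → 6² + 4² + 2² = 36 + 16 + 4 = 56
56 = (1,1,0)_7 → 1² + 1² + 0² = 1 + 1 + 0 = 2
2 = (2)_7 → 2² = 4
4 = (4)_7 → 4² = 16

16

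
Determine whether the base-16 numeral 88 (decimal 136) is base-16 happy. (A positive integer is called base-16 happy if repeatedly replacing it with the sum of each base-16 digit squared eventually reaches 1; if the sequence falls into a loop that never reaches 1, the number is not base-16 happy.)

base-16 happy

136 = (8,8)_16 → 8² + 8² = 64 + 64 = 128
128 = (8,0)_16 → 8² + 0² = 64 + 0 = 64
64 = (4,0)_16 → 4² + 0² = 16 + 0 = 16
16 = (1,0)_16 → 1² + 0² = 1 + 0 = 1  — reached 1.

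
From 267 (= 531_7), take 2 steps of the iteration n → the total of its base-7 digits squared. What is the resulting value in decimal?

267 = (5,3,1)_7 → 5² + 3² + 1² = 25 + 9 + 1 = 35
35 = (5,0)_7 → 5² + 0² = 25 + 0 = 25

25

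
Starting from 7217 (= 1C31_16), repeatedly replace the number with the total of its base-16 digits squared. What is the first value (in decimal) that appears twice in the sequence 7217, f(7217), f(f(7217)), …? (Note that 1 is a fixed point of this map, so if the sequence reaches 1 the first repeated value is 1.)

7217 = (1,12,3,1)_16 → 1² + 12² + 3² + 1² = 1 + 144 + 9 + 1 = 155
155 = (9,11)_16 → 9² + 11² = 81 + 121 = 202
202 = (12,10)_16 → 12² + 10² = 144 + 100 = 244
244 = (15,4)_16 → 15² + 4² = 225 + 16 = 241
241 = (15,1)_16 → 15² + 1² = 225 + 1 = 226
226 = (14,2)_16 → 14² + 2² = 196 + 4 = 200
200 = (12,8)_16 → 12² + 8² = 144 + 64 = 208
208 = (13,0)_16 → 13² + 0² = 169 + 0 = 169
169 = (10,9)_16 → 10² + 9² = 100 + 81 = 181
181 = (11,5)_16 → 11² + 5² = 121 + 25 = 146
146 = (9,2)_16 → 9² + 2² = 81 + 4 = 85
85 = (5,5)_16 → 5² + 5² = 25 + 25 = 50
50 = (3,2)_16 → 3² + 2² = 9 + 4 = 13
13 = (13)_16 → 13² = 169  — 169 already appeared earlier.

169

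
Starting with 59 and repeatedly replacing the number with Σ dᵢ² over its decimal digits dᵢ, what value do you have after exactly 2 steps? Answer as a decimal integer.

59 → 106
106 → 37

37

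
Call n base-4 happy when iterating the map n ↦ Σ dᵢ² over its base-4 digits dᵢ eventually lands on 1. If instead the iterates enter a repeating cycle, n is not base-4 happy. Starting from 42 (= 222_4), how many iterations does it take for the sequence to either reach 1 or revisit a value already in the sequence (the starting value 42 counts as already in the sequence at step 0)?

6

42 = (2,2,2)_4 → 12
12 = (3,0)_4 → 9
9 = (2,1)_4 → 5
5 = (1,1)_4 → 2
2 = (2)_4 → 4
4 = (1,0)_4 → 1  — reached 1.
That took 6 steps.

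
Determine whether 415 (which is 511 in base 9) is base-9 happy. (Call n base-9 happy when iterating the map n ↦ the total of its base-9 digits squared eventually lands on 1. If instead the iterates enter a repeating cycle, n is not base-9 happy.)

base-9 happy

415 = (5,1,1)_9 → 5² + 1² + 1² = 25 + 1 + 1 = 27
27 = (3,0)_9 → 3² + 0² = 9 + 0 = 9
9 = (1,0)_9 → 1² + 0² = 1 + 0 = 1  — reached 1.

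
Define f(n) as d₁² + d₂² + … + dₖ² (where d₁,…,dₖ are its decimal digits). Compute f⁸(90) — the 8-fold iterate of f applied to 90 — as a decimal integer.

90 → 9² + 0² = 81 + 0 = 81
81 → 8² + 1² = 64 + 1 = 65
65 → 6² + 5² = 36 + 25 = 61
61 → 6² + 1² = 36 + 1 = 37
37 → 3² + 7² = 9 + 49 = 58
58 → 5² + 8² = 25 + 64 = 89
89 → 8² + 9² = 64 + 81 = 145
145 → 1² + 4² + 5² = 1 + 16 + 25 = 42

42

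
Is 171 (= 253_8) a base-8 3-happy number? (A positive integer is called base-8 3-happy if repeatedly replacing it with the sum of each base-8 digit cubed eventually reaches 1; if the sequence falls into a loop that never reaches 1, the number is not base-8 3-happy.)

base-8 3-happy

171 = (2,5,3)_8 → 2³ + 5³ + 3³ = 8 + 125 + 27 = 160
160 = (2,4,0)_8 → 2³ + 4³ + 0³ = 8 + 64 + 0 = 72
72 = (1,1,0)_8 → 1³ + 1³ + 0³ = 1 + 1 + 0 = 2
2 = (2)_8 → 2³ = 8
8 = (1,0)_8 → 1³ + 0³ = 1 + 0 = 1  — reached 1.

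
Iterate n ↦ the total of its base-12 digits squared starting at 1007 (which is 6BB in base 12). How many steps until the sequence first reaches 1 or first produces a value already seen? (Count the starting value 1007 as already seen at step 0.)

8

1007 = (6,11,11)_12 → 6² + 11² + 11² = 36 + 121 + 121 = 278
278 = (1,11,2)_12 → 1² + 11² + 2² = 1 + 121 + 4 = 126
126 = (10,6)_12 → 10² + 6² = 100 + 36 = 136
136 = (11,4)_12 → 11² + 4² = 121 + 16 = 137
137 = (11,5)_12 → 11² + 5² = 121 + 25 = 146
146 = (1,0,2)_12 → 1² + 0² + 2² = 1 + 0 + 4 = 5
5 = (5)_12 → 5² = 25
25 = (2,1)_12 → 2² + 1² = 4 + 1 = 5  — 5 repeats.
That took 8 steps.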